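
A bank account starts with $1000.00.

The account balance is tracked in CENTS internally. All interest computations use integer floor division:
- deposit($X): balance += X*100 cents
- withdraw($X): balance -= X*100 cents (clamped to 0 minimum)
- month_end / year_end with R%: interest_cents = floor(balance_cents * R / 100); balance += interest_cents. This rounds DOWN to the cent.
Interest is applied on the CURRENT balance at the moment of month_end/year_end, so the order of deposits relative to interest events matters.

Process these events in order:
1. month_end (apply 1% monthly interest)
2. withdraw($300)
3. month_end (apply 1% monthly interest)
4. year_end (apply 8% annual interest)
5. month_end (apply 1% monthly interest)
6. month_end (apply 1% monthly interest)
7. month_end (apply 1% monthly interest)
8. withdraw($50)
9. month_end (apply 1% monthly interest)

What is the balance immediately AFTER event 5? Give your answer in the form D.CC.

Answer: 782.20

Derivation:
After 1 (month_end (apply 1% monthly interest)): balance=$1010.00 total_interest=$10.00
After 2 (withdraw($300)): balance=$710.00 total_interest=$10.00
After 3 (month_end (apply 1% monthly interest)): balance=$717.10 total_interest=$17.10
After 4 (year_end (apply 8% annual interest)): balance=$774.46 total_interest=$74.46
After 5 (month_end (apply 1% monthly interest)): balance=$782.20 total_interest=$82.20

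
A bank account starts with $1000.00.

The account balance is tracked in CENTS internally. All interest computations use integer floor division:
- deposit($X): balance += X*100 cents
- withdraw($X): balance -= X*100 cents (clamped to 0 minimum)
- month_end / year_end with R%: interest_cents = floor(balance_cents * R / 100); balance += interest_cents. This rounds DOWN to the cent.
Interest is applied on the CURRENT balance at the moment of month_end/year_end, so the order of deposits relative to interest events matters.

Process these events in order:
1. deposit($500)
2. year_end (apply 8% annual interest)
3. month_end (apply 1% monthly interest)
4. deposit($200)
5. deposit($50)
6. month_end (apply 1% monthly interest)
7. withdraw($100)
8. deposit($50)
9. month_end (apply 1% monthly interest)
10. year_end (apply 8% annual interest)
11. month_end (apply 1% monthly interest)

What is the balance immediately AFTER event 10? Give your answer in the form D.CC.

Answer: 2023.49

Derivation:
After 1 (deposit($500)): balance=$1500.00 total_interest=$0.00
After 2 (year_end (apply 8% annual interest)): balance=$1620.00 total_interest=$120.00
After 3 (month_end (apply 1% monthly interest)): balance=$1636.20 total_interest=$136.20
After 4 (deposit($200)): balance=$1836.20 total_interest=$136.20
After 5 (deposit($50)): balance=$1886.20 total_interest=$136.20
After 6 (month_end (apply 1% monthly interest)): balance=$1905.06 total_interest=$155.06
After 7 (withdraw($100)): balance=$1805.06 total_interest=$155.06
After 8 (deposit($50)): balance=$1855.06 total_interest=$155.06
After 9 (month_end (apply 1% monthly interest)): balance=$1873.61 total_interest=$173.61
After 10 (year_end (apply 8% annual interest)): balance=$2023.49 total_interest=$323.49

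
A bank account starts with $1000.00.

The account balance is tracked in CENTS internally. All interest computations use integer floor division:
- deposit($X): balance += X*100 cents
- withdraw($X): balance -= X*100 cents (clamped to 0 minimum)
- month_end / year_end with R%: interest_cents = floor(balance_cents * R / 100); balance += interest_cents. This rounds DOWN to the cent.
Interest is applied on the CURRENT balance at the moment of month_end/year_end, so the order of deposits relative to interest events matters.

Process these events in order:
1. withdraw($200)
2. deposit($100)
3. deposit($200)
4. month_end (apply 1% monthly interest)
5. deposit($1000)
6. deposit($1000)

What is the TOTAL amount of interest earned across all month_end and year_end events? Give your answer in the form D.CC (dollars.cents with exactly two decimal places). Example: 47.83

Answer: 11.00

Derivation:
After 1 (withdraw($200)): balance=$800.00 total_interest=$0.00
After 2 (deposit($100)): balance=$900.00 total_interest=$0.00
After 3 (deposit($200)): balance=$1100.00 total_interest=$0.00
After 4 (month_end (apply 1% monthly interest)): balance=$1111.00 total_interest=$11.00
After 5 (deposit($1000)): balance=$2111.00 total_interest=$11.00
After 6 (deposit($1000)): balance=$3111.00 total_interest=$11.00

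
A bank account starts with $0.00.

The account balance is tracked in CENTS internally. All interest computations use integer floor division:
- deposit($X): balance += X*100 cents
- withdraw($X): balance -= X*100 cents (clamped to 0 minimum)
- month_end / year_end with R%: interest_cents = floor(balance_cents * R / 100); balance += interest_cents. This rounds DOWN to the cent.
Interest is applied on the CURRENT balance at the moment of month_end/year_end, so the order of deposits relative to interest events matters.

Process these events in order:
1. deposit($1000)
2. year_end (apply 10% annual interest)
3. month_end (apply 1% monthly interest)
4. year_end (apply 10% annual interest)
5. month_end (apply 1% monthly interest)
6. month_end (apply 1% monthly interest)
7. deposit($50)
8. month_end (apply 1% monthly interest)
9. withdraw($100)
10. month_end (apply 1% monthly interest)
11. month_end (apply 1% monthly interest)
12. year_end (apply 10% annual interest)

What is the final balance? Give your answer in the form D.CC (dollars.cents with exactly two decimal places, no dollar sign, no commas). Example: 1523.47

After 1 (deposit($1000)): balance=$1000.00 total_interest=$0.00
After 2 (year_end (apply 10% annual interest)): balance=$1100.00 total_interest=$100.00
After 3 (month_end (apply 1% monthly interest)): balance=$1111.00 total_interest=$111.00
After 4 (year_end (apply 10% annual interest)): balance=$1222.10 total_interest=$222.10
After 5 (month_end (apply 1% monthly interest)): balance=$1234.32 total_interest=$234.32
After 6 (month_end (apply 1% monthly interest)): balance=$1246.66 total_interest=$246.66
After 7 (deposit($50)): balance=$1296.66 total_interest=$246.66
After 8 (month_end (apply 1% monthly interest)): balance=$1309.62 total_interest=$259.62
After 9 (withdraw($100)): balance=$1209.62 total_interest=$259.62
After 10 (month_end (apply 1% monthly interest)): balance=$1221.71 total_interest=$271.71
After 11 (month_end (apply 1% monthly interest)): balance=$1233.92 total_interest=$283.92
After 12 (year_end (apply 10% annual interest)): balance=$1357.31 total_interest=$407.31

Answer: 1357.31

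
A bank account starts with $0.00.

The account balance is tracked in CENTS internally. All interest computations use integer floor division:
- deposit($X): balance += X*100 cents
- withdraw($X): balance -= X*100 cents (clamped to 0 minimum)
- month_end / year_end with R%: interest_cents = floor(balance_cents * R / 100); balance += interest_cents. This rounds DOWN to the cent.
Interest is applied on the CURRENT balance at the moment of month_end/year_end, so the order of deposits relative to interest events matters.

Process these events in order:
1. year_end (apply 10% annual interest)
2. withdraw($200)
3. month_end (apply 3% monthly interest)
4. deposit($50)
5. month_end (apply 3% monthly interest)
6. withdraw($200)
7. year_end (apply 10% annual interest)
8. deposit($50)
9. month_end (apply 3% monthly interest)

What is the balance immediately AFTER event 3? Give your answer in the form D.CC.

Answer: 0.00

Derivation:
After 1 (year_end (apply 10% annual interest)): balance=$0.00 total_interest=$0.00
After 2 (withdraw($200)): balance=$0.00 total_interest=$0.00
After 3 (month_end (apply 3% monthly interest)): balance=$0.00 total_interest=$0.00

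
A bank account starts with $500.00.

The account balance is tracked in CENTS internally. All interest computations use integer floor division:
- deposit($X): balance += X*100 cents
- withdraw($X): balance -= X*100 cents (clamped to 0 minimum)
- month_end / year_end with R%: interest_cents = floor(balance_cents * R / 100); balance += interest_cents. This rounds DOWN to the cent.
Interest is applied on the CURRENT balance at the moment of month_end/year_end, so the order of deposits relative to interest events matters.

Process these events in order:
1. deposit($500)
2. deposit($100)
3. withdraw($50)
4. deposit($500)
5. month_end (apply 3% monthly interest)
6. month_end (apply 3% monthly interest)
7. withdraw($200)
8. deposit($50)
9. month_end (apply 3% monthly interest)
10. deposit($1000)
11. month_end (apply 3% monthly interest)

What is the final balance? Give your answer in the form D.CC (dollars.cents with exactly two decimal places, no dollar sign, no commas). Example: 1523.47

Answer: 2615.39

Derivation:
After 1 (deposit($500)): balance=$1000.00 total_interest=$0.00
After 2 (deposit($100)): balance=$1100.00 total_interest=$0.00
After 3 (withdraw($50)): balance=$1050.00 total_interest=$0.00
After 4 (deposit($500)): balance=$1550.00 total_interest=$0.00
After 5 (month_end (apply 3% monthly interest)): balance=$1596.50 total_interest=$46.50
After 6 (month_end (apply 3% monthly interest)): balance=$1644.39 total_interest=$94.39
After 7 (withdraw($200)): balance=$1444.39 total_interest=$94.39
After 8 (deposit($50)): balance=$1494.39 total_interest=$94.39
After 9 (month_end (apply 3% monthly interest)): balance=$1539.22 total_interest=$139.22
After 10 (deposit($1000)): balance=$2539.22 total_interest=$139.22
After 11 (month_end (apply 3% monthly interest)): balance=$2615.39 total_interest=$215.39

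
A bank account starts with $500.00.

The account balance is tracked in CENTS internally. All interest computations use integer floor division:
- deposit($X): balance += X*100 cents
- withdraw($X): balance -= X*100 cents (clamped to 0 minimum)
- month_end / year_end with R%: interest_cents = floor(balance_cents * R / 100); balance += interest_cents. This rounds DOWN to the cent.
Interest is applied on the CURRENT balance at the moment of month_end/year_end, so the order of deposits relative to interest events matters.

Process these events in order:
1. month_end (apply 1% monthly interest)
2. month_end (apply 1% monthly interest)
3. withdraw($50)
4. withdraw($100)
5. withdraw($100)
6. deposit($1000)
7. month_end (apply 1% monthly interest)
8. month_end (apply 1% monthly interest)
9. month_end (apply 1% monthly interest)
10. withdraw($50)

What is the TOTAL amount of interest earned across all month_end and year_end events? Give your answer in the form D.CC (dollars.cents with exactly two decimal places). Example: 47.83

After 1 (month_end (apply 1% monthly interest)): balance=$505.00 total_interest=$5.00
After 2 (month_end (apply 1% monthly interest)): balance=$510.05 total_interest=$10.05
After 3 (withdraw($50)): balance=$460.05 total_interest=$10.05
After 4 (withdraw($100)): balance=$360.05 total_interest=$10.05
After 5 (withdraw($100)): balance=$260.05 total_interest=$10.05
After 6 (deposit($1000)): balance=$1260.05 total_interest=$10.05
After 7 (month_end (apply 1% monthly interest)): balance=$1272.65 total_interest=$22.65
After 8 (month_end (apply 1% monthly interest)): balance=$1285.37 total_interest=$35.37
After 9 (month_end (apply 1% monthly interest)): balance=$1298.22 total_interest=$48.22
After 10 (withdraw($50)): balance=$1248.22 total_interest=$48.22

Answer: 48.22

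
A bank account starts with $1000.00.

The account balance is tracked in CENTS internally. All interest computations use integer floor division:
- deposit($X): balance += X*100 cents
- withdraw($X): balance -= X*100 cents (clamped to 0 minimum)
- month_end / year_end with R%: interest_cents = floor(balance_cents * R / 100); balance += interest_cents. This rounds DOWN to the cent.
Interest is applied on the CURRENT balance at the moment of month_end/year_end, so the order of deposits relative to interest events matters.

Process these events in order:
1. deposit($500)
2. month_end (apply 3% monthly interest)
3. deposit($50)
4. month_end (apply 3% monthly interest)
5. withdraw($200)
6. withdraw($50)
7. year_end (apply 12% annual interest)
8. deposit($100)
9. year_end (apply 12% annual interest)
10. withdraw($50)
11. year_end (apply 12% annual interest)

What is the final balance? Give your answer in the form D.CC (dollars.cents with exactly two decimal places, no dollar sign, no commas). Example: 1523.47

Answer: 2026.28

Derivation:
After 1 (deposit($500)): balance=$1500.00 total_interest=$0.00
After 2 (month_end (apply 3% monthly interest)): balance=$1545.00 total_interest=$45.00
After 3 (deposit($50)): balance=$1595.00 total_interest=$45.00
After 4 (month_end (apply 3% monthly interest)): balance=$1642.85 total_interest=$92.85
After 5 (withdraw($200)): balance=$1442.85 total_interest=$92.85
After 6 (withdraw($50)): balance=$1392.85 total_interest=$92.85
After 7 (year_end (apply 12% annual interest)): balance=$1559.99 total_interest=$259.99
After 8 (deposit($100)): balance=$1659.99 total_interest=$259.99
After 9 (year_end (apply 12% annual interest)): balance=$1859.18 total_interest=$459.18
After 10 (withdraw($50)): balance=$1809.18 total_interest=$459.18
After 11 (year_end (apply 12% annual interest)): balance=$2026.28 total_interest=$676.28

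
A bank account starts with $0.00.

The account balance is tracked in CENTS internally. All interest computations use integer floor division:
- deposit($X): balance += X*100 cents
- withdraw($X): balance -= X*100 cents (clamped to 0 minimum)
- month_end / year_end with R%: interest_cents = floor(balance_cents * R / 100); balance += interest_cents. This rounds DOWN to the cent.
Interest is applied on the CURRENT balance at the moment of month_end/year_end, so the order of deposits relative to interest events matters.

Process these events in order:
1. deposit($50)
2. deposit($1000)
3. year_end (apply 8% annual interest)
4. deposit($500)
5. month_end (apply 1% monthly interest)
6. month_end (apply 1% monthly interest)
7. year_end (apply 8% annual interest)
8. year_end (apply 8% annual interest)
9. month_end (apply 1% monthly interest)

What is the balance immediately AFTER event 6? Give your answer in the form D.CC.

Answer: 1666.84

Derivation:
After 1 (deposit($50)): balance=$50.00 total_interest=$0.00
After 2 (deposit($1000)): balance=$1050.00 total_interest=$0.00
After 3 (year_end (apply 8% annual interest)): balance=$1134.00 total_interest=$84.00
After 4 (deposit($500)): balance=$1634.00 total_interest=$84.00
After 5 (month_end (apply 1% monthly interest)): balance=$1650.34 total_interest=$100.34
After 6 (month_end (apply 1% monthly interest)): balance=$1666.84 total_interest=$116.84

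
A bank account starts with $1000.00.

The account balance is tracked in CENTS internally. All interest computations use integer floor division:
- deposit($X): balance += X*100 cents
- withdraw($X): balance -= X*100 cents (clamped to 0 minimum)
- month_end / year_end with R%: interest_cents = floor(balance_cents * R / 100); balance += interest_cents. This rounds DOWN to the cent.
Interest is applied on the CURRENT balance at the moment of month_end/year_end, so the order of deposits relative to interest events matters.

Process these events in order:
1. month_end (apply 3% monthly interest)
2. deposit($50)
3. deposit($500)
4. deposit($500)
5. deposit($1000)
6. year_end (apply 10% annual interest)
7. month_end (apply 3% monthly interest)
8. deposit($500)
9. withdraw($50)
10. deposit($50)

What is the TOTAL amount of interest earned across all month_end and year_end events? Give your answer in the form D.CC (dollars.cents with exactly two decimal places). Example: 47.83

Answer: 439.64

Derivation:
After 1 (month_end (apply 3% monthly interest)): balance=$1030.00 total_interest=$30.00
After 2 (deposit($50)): balance=$1080.00 total_interest=$30.00
After 3 (deposit($500)): balance=$1580.00 total_interest=$30.00
After 4 (deposit($500)): balance=$2080.00 total_interest=$30.00
After 5 (deposit($1000)): balance=$3080.00 total_interest=$30.00
After 6 (year_end (apply 10% annual interest)): balance=$3388.00 total_interest=$338.00
After 7 (month_end (apply 3% monthly interest)): balance=$3489.64 total_interest=$439.64
After 8 (deposit($500)): balance=$3989.64 total_interest=$439.64
After 9 (withdraw($50)): balance=$3939.64 total_interest=$439.64
After 10 (deposit($50)): balance=$3989.64 total_interest=$439.64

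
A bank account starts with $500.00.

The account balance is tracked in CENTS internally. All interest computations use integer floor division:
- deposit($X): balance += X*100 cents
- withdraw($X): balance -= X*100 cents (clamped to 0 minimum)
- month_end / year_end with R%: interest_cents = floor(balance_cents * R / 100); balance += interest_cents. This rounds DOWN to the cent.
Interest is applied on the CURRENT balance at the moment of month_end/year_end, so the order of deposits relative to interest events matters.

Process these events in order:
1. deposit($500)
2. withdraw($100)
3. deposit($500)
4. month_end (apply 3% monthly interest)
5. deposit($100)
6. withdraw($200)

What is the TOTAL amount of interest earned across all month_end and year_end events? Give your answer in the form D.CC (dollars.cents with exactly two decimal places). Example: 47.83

Answer: 42.00

Derivation:
After 1 (deposit($500)): balance=$1000.00 total_interest=$0.00
After 2 (withdraw($100)): balance=$900.00 total_interest=$0.00
After 3 (deposit($500)): balance=$1400.00 total_interest=$0.00
After 4 (month_end (apply 3% monthly interest)): balance=$1442.00 total_interest=$42.00
After 5 (deposit($100)): balance=$1542.00 total_interest=$42.00
After 6 (withdraw($200)): balance=$1342.00 total_interest=$42.00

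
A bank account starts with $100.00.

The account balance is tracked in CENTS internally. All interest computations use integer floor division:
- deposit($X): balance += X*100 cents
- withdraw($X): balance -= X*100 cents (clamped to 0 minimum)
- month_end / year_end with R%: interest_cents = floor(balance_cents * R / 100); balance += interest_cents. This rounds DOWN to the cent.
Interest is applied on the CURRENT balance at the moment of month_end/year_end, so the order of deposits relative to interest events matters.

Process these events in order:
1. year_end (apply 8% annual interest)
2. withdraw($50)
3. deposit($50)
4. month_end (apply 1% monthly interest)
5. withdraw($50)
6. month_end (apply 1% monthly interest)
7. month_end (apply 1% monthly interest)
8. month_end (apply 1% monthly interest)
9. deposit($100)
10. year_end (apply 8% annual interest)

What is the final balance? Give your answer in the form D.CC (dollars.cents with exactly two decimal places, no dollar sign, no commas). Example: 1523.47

After 1 (year_end (apply 8% annual interest)): balance=$108.00 total_interest=$8.00
After 2 (withdraw($50)): balance=$58.00 total_interest=$8.00
After 3 (deposit($50)): balance=$108.00 total_interest=$8.00
After 4 (month_end (apply 1% monthly interest)): balance=$109.08 total_interest=$9.08
After 5 (withdraw($50)): balance=$59.08 total_interest=$9.08
After 6 (month_end (apply 1% monthly interest)): balance=$59.67 total_interest=$9.67
After 7 (month_end (apply 1% monthly interest)): balance=$60.26 total_interest=$10.26
After 8 (month_end (apply 1% monthly interest)): balance=$60.86 total_interest=$10.86
After 9 (deposit($100)): balance=$160.86 total_interest=$10.86
After 10 (year_end (apply 8% annual interest)): balance=$173.72 total_interest=$23.72

Answer: 173.72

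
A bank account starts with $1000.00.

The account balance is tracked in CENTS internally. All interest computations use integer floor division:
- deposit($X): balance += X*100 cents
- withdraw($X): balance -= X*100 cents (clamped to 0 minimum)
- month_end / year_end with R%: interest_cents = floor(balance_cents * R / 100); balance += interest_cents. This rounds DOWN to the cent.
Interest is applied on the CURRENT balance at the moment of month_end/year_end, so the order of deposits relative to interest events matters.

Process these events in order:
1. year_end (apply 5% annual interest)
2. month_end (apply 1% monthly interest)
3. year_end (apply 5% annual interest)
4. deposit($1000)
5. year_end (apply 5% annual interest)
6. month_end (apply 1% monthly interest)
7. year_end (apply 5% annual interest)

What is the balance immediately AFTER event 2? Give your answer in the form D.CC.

After 1 (year_end (apply 5% annual interest)): balance=$1050.00 total_interest=$50.00
After 2 (month_end (apply 1% monthly interest)): balance=$1060.50 total_interest=$60.50

Answer: 1060.50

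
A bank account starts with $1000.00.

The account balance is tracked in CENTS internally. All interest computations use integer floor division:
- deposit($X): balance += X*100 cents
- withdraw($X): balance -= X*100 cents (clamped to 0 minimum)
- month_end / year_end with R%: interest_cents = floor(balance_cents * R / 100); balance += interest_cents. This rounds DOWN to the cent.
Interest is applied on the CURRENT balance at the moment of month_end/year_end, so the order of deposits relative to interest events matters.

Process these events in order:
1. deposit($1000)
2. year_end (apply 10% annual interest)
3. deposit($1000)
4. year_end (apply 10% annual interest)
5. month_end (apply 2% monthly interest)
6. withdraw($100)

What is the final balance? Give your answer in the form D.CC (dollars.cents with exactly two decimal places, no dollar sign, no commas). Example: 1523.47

After 1 (deposit($1000)): balance=$2000.00 total_interest=$0.00
After 2 (year_end (apply 10% annual interest)): balance=$2200.00 total_interest=$200.00
After 3 (deposit($1000)): balance=$3200.00 total_interest=$200.00
After 4 (year_end (apply 10% annual interest)): balance=$3520.00 total_interest=$520.00
After 5 (month_end (apply 2% monthly interest)): balance=$3590.40 total_interest=$590.40
After 6 (withdraw($100)): balance=$3490.40 total_interest=$590.40

Answer: 3490.40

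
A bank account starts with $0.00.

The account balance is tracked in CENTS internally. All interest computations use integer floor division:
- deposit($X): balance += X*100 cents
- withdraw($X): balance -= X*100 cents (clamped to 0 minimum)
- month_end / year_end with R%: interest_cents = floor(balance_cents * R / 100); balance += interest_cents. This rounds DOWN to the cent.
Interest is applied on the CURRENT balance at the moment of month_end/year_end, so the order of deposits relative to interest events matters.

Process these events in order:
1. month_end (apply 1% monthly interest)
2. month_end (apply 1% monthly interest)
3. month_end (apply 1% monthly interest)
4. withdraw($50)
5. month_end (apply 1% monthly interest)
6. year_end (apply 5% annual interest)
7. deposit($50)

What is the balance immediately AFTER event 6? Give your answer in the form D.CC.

Answer: 0.00

Derivation:
After 1 (month_end (apply 1% monthly interest)): balance=$0.00 total_interest=$0.00
After 2 (month_end (apply 1% monthly interest)): balance=$0.00 total_interest=$0.00
After 3 (month_end (apply 1% monthly interest)): balance=$0.00 total_interest=$0.00
After 4 (withdraw($50)): balance=$0.00 total_interest=$0.00
After 5 (month_end (apply 1% monthly interest)): balance=$0.00 total_interest=$0.00
After 6 (year_end (apply 5% annual interest)): balance=$0.00 total_interest=$0.00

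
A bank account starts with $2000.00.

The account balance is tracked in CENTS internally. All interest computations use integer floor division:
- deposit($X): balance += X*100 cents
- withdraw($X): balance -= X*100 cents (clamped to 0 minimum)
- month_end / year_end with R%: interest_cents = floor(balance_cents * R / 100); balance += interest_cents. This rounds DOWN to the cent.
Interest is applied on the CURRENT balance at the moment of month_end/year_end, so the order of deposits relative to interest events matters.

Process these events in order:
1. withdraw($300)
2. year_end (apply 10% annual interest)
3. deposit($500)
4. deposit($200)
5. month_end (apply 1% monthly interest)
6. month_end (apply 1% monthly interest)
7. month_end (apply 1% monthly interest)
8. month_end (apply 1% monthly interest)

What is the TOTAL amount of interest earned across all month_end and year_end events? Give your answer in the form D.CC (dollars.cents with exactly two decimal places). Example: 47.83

Answer: 274.33

Derivation:
After 1 (withdraw($300)): balance=$1700.00 total_interest=$0.00
After 2 (year_end (apply 10% annual interest)): balance=$1870.00 total_interest=$170.00
After 3 (deposit($500)): balance=$2370.00 total_interest=$170.00
After 4 (deposit($200)): balance=$2570.00 total_interest=$170.00
After 5 (month_end (apply 1% monthly interest)): balance=$2595.70 total_interest=$195.70
After 6 (month_end (apply 1% monthly interest)): balance=$2621.65 total_interest=$221.65
After 7 (month_end (apply 1% monthly interest)): balance=$2647.86 total_interest=$247.86
After 8 (month_end (apply 1% monthly interest)): balance=$2674.33 total_interest=$274.33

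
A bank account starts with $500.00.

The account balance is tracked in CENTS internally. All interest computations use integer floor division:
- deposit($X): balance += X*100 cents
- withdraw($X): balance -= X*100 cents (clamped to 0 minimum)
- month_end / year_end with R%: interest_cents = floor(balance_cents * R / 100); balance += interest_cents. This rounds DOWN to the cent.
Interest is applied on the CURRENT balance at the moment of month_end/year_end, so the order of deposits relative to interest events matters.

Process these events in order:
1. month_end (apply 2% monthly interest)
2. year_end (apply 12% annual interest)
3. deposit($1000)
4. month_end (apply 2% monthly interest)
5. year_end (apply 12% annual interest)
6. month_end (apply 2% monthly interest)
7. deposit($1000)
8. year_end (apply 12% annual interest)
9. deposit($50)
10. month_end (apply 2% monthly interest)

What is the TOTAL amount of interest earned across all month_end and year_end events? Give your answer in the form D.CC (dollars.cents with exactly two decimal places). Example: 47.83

Answer: 734.92

Derivation:
After 1 (month_end (apply 2% monthly interest)): balance=$510.00 total_interest=$10.00
After 2 (year_end (apply 12% annual interest)): balance=$571.20 total_interest=$71.20
After 3 (deposit($1000)): balance=$1571.20 total_interest=$71.20
After 4 (month_end (apply 2% monthly interest)): balance=$1602.62 total_interest=$102.62
After 5 (year_end (apply 12% annual interest)): balance=$1794.93 total_interest=$294.93
After 6 (month_end (apply 2% monthly interest)): balance=$1830.82 total_interest=$330.82
After 7 (deposit($1000)): balance=$2830.82 total_interest=$330.82
After 8 (year_end (apply 12% annual interest)): balance=$3170.51 total_interest=$670.51
After 9 (deposit($50)): balance=$3220.51 total_interest=$670.51
After 10 (month_end (apply 2% monthly interest)): balance=$3284.92 total_interest=$734.92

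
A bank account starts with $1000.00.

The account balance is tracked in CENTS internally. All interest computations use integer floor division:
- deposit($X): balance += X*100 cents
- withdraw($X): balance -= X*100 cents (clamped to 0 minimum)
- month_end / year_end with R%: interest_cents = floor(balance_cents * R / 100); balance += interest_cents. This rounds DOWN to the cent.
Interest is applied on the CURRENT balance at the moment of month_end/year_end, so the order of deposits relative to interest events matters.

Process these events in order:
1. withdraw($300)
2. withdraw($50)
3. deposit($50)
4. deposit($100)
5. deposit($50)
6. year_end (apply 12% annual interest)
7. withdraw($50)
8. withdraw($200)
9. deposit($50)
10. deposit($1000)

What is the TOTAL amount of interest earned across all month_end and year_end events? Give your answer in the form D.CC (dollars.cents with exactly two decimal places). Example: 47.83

Answer: 102.00

Derivation:
After 1 (withdraw($300)): balance=$700.00 total_interest=$0.00
After 2 (withdraw($50)): balance=$650.00 total_interest=$0.00
After 3 (deposit($50)): balance=$700.00 total_interest=$0.00
After 4 (deposit($100)): balance=$800.00 total_interest=$0.00
After 5 (deposit($50)): balance=$850.00 total_interest=$0.00
After 6 (year_end (apply 12% annual interest)): balance=$952.00 total_interest=$102.00
After 7 (withdraw($50)): balance=$902.00 total_interest=$102.00
After 8 (withdraw($200)): balance=$702.00 total_interest=$102.00
After 9 (deposit($50)): balance=$752.00 total_interest=$102.00
After 10 (deposit($1000)): balance=$1752.00 total_interest=$102.00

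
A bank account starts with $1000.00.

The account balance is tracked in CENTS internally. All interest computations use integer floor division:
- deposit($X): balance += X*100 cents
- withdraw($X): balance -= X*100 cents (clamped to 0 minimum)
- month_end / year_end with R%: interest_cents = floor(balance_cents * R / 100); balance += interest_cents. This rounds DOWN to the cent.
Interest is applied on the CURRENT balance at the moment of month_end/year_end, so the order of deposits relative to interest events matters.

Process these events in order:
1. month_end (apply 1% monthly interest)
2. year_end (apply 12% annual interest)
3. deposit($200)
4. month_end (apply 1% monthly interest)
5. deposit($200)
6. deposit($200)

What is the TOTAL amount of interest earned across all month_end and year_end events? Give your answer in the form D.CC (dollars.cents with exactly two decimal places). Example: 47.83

After 1 (month_end (apply 1% monthly interest)): balance=$1010.00 total_interest=$10.00
After 2 (year_end (apply 12% annual interest)): balance=$1131.20 total_interest=$131.20
After 3 (deposit($200)): balance=$1331.20 total_interest=$131.20
After 4 (month_end (apply 1% monthly interest)): balance=$1344.51 total_interest=$144.51
After 5 (deposit($200)): balance=$1544.51 total_interest=$144.51
After 6 (deposit($200)): balance=$1744.51 total_interest=$144.51

Answer: 144.51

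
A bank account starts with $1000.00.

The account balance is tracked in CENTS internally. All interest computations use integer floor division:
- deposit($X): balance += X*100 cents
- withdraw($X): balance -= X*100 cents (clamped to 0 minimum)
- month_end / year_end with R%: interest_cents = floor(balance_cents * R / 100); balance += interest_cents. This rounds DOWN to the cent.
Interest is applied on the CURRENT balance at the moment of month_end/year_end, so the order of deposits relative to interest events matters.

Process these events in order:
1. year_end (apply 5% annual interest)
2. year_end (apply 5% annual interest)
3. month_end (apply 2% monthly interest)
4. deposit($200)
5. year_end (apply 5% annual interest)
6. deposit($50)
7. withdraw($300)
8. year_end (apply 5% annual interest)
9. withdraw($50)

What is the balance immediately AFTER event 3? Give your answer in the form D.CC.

Answer: 1124.55

Derivation:
After 1 (year_end (apply 5% annual interest)): balance=$1050.00 total_interest=$50.00
After 2 (year_end (apply 5% annual interest)): balance=$1102.50 total_interest=$102.50
After 3 (month_end (apply 2% monthly interest)): balance=$1124.55 total_interest=$124.55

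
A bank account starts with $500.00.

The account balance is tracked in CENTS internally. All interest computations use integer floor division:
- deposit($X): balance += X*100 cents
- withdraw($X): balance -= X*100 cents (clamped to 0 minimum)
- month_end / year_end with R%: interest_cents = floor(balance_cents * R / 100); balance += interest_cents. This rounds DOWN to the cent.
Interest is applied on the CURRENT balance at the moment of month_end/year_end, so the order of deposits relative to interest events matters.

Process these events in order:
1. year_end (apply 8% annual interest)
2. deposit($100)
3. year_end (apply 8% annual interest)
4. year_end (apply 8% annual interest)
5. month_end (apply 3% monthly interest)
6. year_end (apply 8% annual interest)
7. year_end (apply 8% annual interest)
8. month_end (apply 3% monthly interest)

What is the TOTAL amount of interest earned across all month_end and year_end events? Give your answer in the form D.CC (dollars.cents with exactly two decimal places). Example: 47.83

After 1 (year_end (apply 8% annual interest)): balance=$540.00 total_interest=$40.00
After 2 (deposit($100)): balance=$640.00 total_interest=$40.00
After 3 (year_end (apply 8% annual interest)): balance=$691.20 total_interest=$91.20
After 4 (year_end (apply 8% annual interest)): balance=$746.49 total_interest=$146.49
After 5 (month_end (apply 3% monthly interest)): balance=$768.88 total_interest=$168.88
After 6 (year_end (apply 8% annual interest)): balance=$830.39 total_interest=$230.39
After 7 (year_end (apply 8% annual interest)): balance=$896.82 total_interest=$296.82
After 8 (month_end (apply 3% monthly interest)): balance=$923.72 total_interest=$323.72

Answer: 323.72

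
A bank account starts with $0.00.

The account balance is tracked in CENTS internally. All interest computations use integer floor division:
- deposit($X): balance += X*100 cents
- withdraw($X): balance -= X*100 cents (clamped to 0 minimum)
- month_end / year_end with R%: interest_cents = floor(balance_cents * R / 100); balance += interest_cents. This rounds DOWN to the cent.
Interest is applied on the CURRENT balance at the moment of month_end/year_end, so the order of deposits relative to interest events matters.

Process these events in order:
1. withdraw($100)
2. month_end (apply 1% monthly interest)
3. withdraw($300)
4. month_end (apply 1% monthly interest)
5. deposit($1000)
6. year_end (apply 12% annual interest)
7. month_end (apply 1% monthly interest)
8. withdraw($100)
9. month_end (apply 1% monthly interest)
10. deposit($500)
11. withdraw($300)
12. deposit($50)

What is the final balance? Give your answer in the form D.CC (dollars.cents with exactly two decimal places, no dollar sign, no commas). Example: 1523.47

After 1 (withdraw($100)): balance=$0.00 total_interest=$0.00
After 2 (month_end (apply 1% monthly interest)): balance=$0.00 total_interest=$0.00
After 3 (withdraw($300)): balance=$0.00 total_interest=$0.00
After 4 (month_end (apply 1% monthly interest)): balance=$0.00 total_interest=$0.00
After 5 (deposit($1000)): balance=$1000.00 total_interest=$0.00
After 6 (year_end (apply 12% annual interest)): balance=$1120.00 total_interest=$120.00
After 7 (month_end (apply 1% monthly interest)): balance=$1131.20 total_interest=$131.20
After 8 (withdraw($100)): balance=$1031.20 total_interest=$131.20
After 9 (month_end (apply 1% monthly interest)): balance=$1041.51 total_interest=$141.51
After 10 (deposit($500)): balance=$1541.51 total_interest=$141.51
After 11 (withdraw($300)): balance=$1241.51 total_interest=$141.51
After 12 (deposit($50)): balance=$1291.51 total_interest=$141.51

Answer: 1291.51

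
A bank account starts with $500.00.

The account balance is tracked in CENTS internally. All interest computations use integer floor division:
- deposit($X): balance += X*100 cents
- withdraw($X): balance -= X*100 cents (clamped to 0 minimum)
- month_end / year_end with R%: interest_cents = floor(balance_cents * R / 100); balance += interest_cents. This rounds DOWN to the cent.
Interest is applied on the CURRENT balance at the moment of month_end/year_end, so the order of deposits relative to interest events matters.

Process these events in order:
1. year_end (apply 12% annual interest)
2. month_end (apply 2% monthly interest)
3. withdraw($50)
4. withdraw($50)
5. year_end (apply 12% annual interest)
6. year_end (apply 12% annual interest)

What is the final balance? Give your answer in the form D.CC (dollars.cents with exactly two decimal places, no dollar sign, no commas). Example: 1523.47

After 1 (year_end (apply 12% annual interest)): balance=$560.00 total_interest=$60.00
After 2 (month_end (apply 2% monthly interest)): balance=$571.20 total_interest=$71.20
After 3 (withdraw($50)): balance=$521.20 total_interest=$71.20
After 4 (withdraw($50)): balance=$471.20 total_interest=$71.20
After 5 (year_end (apply 12% annual interest)): balance=$527.74 total_interest=$127.74
After 6 (year_end (apply 12% annual interest)): balance=$591.06 total_interest=$191.06

Answer: 591.06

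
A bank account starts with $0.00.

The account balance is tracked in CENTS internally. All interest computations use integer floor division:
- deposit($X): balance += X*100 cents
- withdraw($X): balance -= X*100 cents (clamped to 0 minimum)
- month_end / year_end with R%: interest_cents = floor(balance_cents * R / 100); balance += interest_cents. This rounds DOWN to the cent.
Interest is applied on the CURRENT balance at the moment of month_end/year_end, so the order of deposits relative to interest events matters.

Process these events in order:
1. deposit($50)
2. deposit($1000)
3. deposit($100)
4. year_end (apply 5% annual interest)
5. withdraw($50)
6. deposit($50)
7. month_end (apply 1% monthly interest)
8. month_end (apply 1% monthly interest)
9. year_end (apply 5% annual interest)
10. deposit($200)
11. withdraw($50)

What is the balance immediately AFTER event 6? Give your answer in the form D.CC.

Answer: 1207.50

Derivation:
After 1 (deposit($50)): balance=$50.00 total_interest=$0.00
After 2 (deposit($1000)): balance=$1050.00 total_interest=$0.00
After 3 (deposit($100)): balance=$1150.00 total_interest=$0.00
After 4 (year_end (apply 5% annual interest)): balance=$1207.50 total_interest=$57.50
After 5 (withdraw($50)): balance=$1157.50 total_interest=$57.50
After 6 (deposit($50)): balance=$1207.50 total_interest=$57.50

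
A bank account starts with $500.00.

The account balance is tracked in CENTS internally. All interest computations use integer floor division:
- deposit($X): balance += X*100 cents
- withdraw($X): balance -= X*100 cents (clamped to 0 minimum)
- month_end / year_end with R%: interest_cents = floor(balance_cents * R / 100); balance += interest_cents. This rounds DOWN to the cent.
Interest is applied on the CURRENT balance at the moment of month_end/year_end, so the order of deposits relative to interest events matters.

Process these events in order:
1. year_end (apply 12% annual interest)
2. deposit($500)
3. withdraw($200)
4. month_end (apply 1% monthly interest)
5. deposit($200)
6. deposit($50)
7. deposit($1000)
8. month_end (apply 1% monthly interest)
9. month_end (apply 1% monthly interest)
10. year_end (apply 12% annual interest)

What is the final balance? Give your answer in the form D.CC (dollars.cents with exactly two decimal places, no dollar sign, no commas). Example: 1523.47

After 1 (year_end (apply 12% annual interest)): balance=$560.00 total_interest=$60.00
After 2 (deposit($500)): balance=$1060.00 total_interest=$60.00
After 3 (withdraw($200)): balance=$860.00 total_interest=$60.00
After 4 (month_end (apply 1% monthly interest)): balance=$868.60 total_interest=$68.60
After 5 (deposit($200)): balance=$1068.60 total_interest=$68.60
After 6 (deposit($50)): balance=$1118.60 total_interest=$68.60
After 7 (deposit($1000)): balance=$2118.60 total_interest=$68.60
After 8 (month_end (apply 1% monthly interest)): balance=$2139.78 total_interest=$89.78
After 9 (month_end (apply 1% monthly interest)): balance=$2161.17 total_interest=$111.17
After 10 (year_end (apply 12% annual interest)): balance=$2420.51 total_interest=$370.51

Answer: 2420.51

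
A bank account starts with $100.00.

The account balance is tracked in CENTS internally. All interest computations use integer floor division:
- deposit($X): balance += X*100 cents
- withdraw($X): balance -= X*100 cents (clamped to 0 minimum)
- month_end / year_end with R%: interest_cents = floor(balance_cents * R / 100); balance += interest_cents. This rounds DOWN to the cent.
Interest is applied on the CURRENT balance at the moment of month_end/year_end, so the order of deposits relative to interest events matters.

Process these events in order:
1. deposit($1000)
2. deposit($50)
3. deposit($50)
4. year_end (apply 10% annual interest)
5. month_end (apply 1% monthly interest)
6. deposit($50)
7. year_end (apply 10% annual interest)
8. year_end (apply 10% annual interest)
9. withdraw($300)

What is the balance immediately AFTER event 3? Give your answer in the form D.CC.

After 1 (deposit($1000)): balance=$1100.00 total_interest=$0.00
After 2 (deposit($50)): balance=$1150.00 total_interest=$0.00
After 3 (deposit($50)): balance=$1200.00 total_interest=$0.00

Answer: 1200.00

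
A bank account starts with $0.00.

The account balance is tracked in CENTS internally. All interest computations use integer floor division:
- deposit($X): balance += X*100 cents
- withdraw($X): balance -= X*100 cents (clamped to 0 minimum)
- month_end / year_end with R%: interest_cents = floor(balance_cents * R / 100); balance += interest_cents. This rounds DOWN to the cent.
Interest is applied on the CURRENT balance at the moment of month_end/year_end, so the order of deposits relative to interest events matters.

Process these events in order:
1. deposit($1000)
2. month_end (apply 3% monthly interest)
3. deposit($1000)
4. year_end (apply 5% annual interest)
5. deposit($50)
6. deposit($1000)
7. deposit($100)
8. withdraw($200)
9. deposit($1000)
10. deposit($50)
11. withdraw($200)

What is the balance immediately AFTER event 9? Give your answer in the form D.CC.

Answer: 4081.50

Derivation:
After 1 (deposit($1000)): balance=$1000.00 total_interest=$0.00
After 2 (month_end (apply 3% monthly interest)): balance=$1030.00 total_interest=$30.00
After 3 (deposit($1000)): balance=$2030.00 total_interest=$30.00
After 4 (year_end (apply 5% annual interest)): balance=$2131.50 total_interest=$131.50
After 5 (deposit($50)): balance=$2181.50 total_interest=$131.50
After 6 (deposit($1000)): balance=$3181.50 total_interest=$131.50
After 7 (deposit($100)): balance=$3281.50 total_interest=$131.50
After 8 (withdraw($200)): balance=$3081.50 total_interest=$131.50
After 9 (deposit($1000)): balance=$4081.50 total_interest=$131.50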